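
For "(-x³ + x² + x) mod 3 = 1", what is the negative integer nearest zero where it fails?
Testing negative integers from -1 downward:
x = -1: LHS = (-(-1)³ + (-1)² + (-1)) mod 3 = 1 mod 3 = 1; 1 = 1 — holds
x = -2: LHS = (-(-2)³ + (-2)² + (-2)) mod 3 = 10 mod 3 = 1; 1 = 1 — holds
x = -3: LHS = (-(-3)³ + (-3)² + (-3)) mod 3 = 33 mod 3 = 0; 0 = 1 — FAILS  ← closest negative counterexample to 0

Answer: x = -3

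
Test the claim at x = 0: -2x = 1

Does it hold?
x = 0: LHS = -2·0 = 0; 0 = 1 — FAILS

The relation fails at x = 0, so x = 0 is a counterexample.

Answer: No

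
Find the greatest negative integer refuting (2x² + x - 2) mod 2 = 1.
Testing negative integers from -1 downward:
x = -1: LHS = (2·(-1)² + (-1) - 2) mod 2 = (-1) mod 2 = 1; 1 = 1 — holds
x = -2: LHS = (2·(-2)² + (-2) - 2) mod 2 = 4 mod 2 = 0; 0 = 1 — FAILS  ← closest negative counterexample to 0

Answer: x = -2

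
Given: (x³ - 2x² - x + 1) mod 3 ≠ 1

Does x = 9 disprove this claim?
Substitute x = 9 into the relation:
x = 9: LHS = (9³ - 2·9² - 9 + 1) mod 3 = 559 mod 3 = 1; 1 ≠ 1 — FAILS

Since the claim fails at x = 9, this value is a counterexample.

Answer: Yes, x = 9 is a counterexample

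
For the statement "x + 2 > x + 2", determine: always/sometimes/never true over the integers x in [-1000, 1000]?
Over all integers in [-1000, 1000], LHS − RHS is largest at x = 0, where it equals 0:
x = 0: LHS = 0 + 2 = 2, RHS = 0 + 2 = 2; 2 > 2 — FAILS
At the ends of the range:
x = -1000: LHS = (-1000) + 2 = -998, RHS = (-1000) + 2 = -998; -998 > -998 — FAILS
x = 1000: LHS = 1000 + 2 = 1002, RHS = 1000 + 2 = 1002; 1002 > 1002 — FAILS
Hence LHS − RHS is never positive, i.e. LHS ≤ RHS throughout, so the claimed relation (>) fails for every integer in [-1000, 1000].

No integer in the range satisfies it.

Answer: Never true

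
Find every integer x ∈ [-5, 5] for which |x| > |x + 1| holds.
Holds for: {-5, -4, -3, -2, -1}
Fails for: {0, 1, 2, 3, 4, 5}

Answer: {-5, -4, -3, -2, -1}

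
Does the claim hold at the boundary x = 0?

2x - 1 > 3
x = 0: LHS = 2·0 - 1 = -1; -1 > 3 — FAILS

The relation fails at x = 0, so x = 0 is a counterexample.

Answer: No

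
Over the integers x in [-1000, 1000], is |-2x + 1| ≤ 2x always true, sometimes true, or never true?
Holds at x = 1: LHS = |-2·1 + 1| = |-1| = 1, RHS = 2·1 = 2; 1 ≤ 2 — holds
Fails at x = 0: LHS = |-2·0 + 1| = |1| = 1, RHS = 2·0 = 0; 1 ≤ 0 — FAILS
It is satisfied by some integers in the range but not all.

Answer: Sometimes true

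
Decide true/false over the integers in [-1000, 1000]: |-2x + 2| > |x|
The claim fails at x = 1:
x = 1: LHS = |-2·1 + 2| = |0| = 0, RHS = |1| = 1; 0 > 1 — FAILS

Because a single integer refutes it, the statement is false.

Answer: False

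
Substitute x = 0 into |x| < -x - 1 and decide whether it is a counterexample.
Substitute x = 0 into the relation:
x = 0: LHS = |0| = 0, RHS = -0 - 1 = -1; 0 < -1 — FAILS

Since the claim fails at x = 0, this value is a counterexample.

Answer: Yes, x = 0 is a counterexample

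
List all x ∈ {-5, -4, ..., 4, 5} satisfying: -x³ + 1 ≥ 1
Holds for: {-5, -4, -3, -2, -1, 0}
Fails for: {1, 2, 3, 4, 5}

Answer: {-5, -4, -3, -2, -1, 0}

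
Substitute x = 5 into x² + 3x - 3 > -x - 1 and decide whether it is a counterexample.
Substitute x = 5 into the relation:
x = 5: LHS = 5² + 3·5 - 3 = 37, RHS = -5 - 1 = -6; 37 > -6 — holds

The claim holds here, so x = 5 is not a counterexample. (A counterexample exists elsewhere, e.g. x = 0.)

Answer: No, x = 5 is not a counterexample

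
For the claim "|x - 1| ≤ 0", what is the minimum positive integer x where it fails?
Testing positive integers:
x = 1: LHS = |1 - 1| = |0| = 0; 0 ≤ 0 — holds
x = 2: LHS = |2 - 1| = |1| = 1; 1 ≤ 0 — FAILS  ← smallest positive counterexample

Answer: x = 2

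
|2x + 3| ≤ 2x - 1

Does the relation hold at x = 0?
x = 0: LHS = |2·0 + 3| = |3| = 3, RHS = 2·0 - 1 = -1; 3 ≤ -1 — FAILS

The relation fails at x = 0, so x = 0 is a counterexample.

Answer: No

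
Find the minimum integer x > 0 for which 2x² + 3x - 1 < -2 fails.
Testing positive integers:
x = 1: LHS = 2·1² + 3·1 - 1 = 4; 4 < -2 — FAILS  ← smallest positive counterexample

Answer: x = 1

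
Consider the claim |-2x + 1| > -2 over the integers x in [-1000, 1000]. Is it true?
An absolute value is never negative, so the left side is ≥ 0 for every x, while the right side is -2. Tightest case in [-1000, 1000] is x = 0:
x = 0: LHS = |-2·0 + 1| = |1| = 1; 1 > -2 — holds
Hence LHS − RHS is never zero or negative, i.e. LHS > RHS throughout, so the relation holds for every integer in [-1000, 1000].

No counterexample exists.

Answer: True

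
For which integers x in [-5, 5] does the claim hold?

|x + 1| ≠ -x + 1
Holds for: {-5, -4, -3, -2, -1, 1, 2, 3, 4, 5}
Fails for: {0}

Answer: {-5, -4, -3, -2, -1, 1, 2, 3, 4, 5}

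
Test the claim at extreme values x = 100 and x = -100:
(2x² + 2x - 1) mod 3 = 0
x = 100: LHS = (2·100² + 2·100 - 1) mod 3 = 20199 mod 3 = 0; 0 = 0 — holds
x = -100: LHS = (2·(-100)² + 2·(-100) - 1) mod 3 = 19799 mod 3 = 2; 2 = 0 — FAILS

Answer: Partially: holds for x = 100, fails for x = -100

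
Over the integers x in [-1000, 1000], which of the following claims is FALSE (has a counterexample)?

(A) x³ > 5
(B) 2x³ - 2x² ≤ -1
(A) x = 0: LHS = 0³ = 0; 0 > 5 — FAILS
(B) x = 0: LHS = 2·0³ - 2·0² = 0; 0 ≤ -1 — FAILS

Answer: Both A and B are false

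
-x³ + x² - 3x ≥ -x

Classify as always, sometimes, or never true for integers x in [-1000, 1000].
Holds at x = 0: LHS = -0³ + 0² - 3·0 = 0, RHS = -0 = 0; 0 ≥ 0 — holds
Fails at x = 1: LHS = -1³ + 1² - 3·1 = -3; -3 ≥ -1 — FAILS
It is satisfied by some integers in the range but not all.

Answer: Sometimes true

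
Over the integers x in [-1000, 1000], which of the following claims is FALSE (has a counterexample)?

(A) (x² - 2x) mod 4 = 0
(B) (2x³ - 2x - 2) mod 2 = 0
(A) x = 1: LHS = (1² - 2·1) mod 4 = (-1) mod 4 = 3; 3 = 0 — FAILS

(B) For a polynomial with integer coefficients, its value mod 2 depends only on x mod 2, so it suffices to check one representative of each residue class, x = 0, 1:
x = 0: LHS = (2·0³ - 2·0 - 2) mod 2 = (-2) mod 2 = 0; 0 = 0 — holds
x = 1: LHS = (2·1³ - 2·1 - 2) mod 2 = (-2) mod 2 = 0; 0 = 0 — holds
The relation holds in every residue class, so the relation holds for every integer in [-1000, 1000].

Only (A) has a counterexample.

Answer: A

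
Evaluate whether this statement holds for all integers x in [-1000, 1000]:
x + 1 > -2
The claim fails at x = -3:
x = -3: LHS = (-3) + 1 = -2; -2 > -2 — FAILS

Because a single integer refutes it, the statement is false.

Answer: False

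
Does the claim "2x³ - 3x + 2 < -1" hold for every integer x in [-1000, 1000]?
The claim fails at x = 0:
x = 0: LHS = 2·0³ - 3·0 + 2 = 2; 2 < -1 — FAILS

Because a single integer refutes it, the statement is false.

Answer: False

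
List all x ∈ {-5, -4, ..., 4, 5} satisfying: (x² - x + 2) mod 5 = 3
Holds for: {-2, 3}
Fails for: {-5, -4, -3, -1, 0, 1, 2, 4, 5}

Answer: {-2, 3}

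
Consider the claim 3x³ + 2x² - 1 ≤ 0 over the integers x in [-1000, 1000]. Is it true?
The claim fails at x = 1:
x = 1: LHS = 3·1³ + 2·1² - 1 = 4; 4 ≤ 0 — FAILS

Because a single integer refutes it, the statement is false.

Answer: False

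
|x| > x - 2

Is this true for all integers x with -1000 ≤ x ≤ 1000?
Over all integers in [-1000, 1000], LHS − RHS is smallest at x = 0, where it equals 2:
x = 0: LHS = |0| = 0, RHS = 0 - 2 = -2; 0 > -2 — holds
At the ends of the range:
x = -1000: LHS = |-1000| = 1000, RHS = (-1000) - 2 = -1002; 1000 > -1002 — holds
x = 1000: LHS = |1000| = 1000, RHS = 1000 - 2 = 998; 1000 > 998 — holds
Hence LHS − RHS is never zero or negative, i.e. LHS > RHS throughout, so the relation holds for every integer in [-1000, 1000].

No counterexample exists.

Answer: True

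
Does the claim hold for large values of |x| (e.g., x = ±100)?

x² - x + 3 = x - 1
x = 100: LHS = 100² - 100 + 3 = 9903, RHS = 100 - 1 = 99; 9903 = 99 — FAILS
x = -100: LHS = (-100)² - (-100) + 3 = 10103, RHS = (-100) - 1 = -101; 10103 = -101 — FAILS

Answer: No, fails for both x = 100 and x = -100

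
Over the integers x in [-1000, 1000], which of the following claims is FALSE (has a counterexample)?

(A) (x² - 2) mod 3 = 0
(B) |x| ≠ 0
(A) x = 0: LHS = (0² - 2) mod 3 = (-2) mod 3 = 1; 1 = 0 — FAILS
(B) x = 0: LHS = |0| = 0; 0 ≠ 0 — FAILS

Answer: Both A and B are false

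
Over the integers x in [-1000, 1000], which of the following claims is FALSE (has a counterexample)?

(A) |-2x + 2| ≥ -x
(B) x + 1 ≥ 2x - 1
(A) Over all integers in [-1000, 1000], LHS − RHS is smallest at x = 1, where it equals 1:
x = 1: LHS = |-2·1 + 2| = |0| = 0; 0 ≥ -1 — holds
At the ends of the range:
x = -1000: LHS = |-2·(-1000) + 2| = |2002| = 2002, RHS = -(-1000) = 1000; 2002 ≥ 1000 — holds
x = 1000: LHS = |-2·1000 + 2| = |-1998| = 1998; 1998 ≥ -1000 — holds
Hence LHS − RHS is never negative, i.e. LHS ≥ RHS throughout, so the relation holds for every integer in [-1000, 1000].

(B) x = 3: LHS = 3 + 1 = 4, RHS = 2·3 - 1 = 5; 4 ≥ 5 — FAILS

Only (B) has a counterexample.

Answer: B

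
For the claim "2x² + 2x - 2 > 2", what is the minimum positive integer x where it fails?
Testing positive integers:
x = 1: LHS = 2·1² + 2·1 - 2 = 2; 2 > 2 — FAILS  ← smallest positive counterexample

Answer: x = 1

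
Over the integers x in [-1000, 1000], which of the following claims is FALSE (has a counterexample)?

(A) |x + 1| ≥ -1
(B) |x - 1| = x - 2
(A) An absolute value is never negative, so the left side is ≥ 0 for every x, while the right side is -1. Tightest case in [-1000, 1000] is x = -1:
x = -1: LHS = |(-1) + 1| = |0| = 0; 0 ≥ -1 — holds
Hence LHS − RHS is never negative, i.e. LHS ≥ RHS throughout, so the relation holds for every integer in [-1000, 1000].

(B) x = 0: LHS = |0 - 1| = |-1| = 1, RHS = 0 - 2 = -2; 1 = -2 — FAILS

Only (B) has a counterexample.

Answer: B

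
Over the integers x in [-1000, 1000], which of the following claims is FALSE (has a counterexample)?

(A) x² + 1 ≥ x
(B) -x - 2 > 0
(A) Over all integers in [-1000, 1000], LHS − RHS is smallest at x = 0, where it equals 1:
x = 0: LHS = 0² + 1 = 1; 1 ≥ 0 — holds
At the ends of the range:
x = -1000: LHS = (-1000)² + 1 = 1000001; 1000001 ≥ -1000 — holds
x = 1000: LHS = 1000² + 1 = 1000001; 1000001 ≥ 1000 — holds
Hence LHS − RHS is never negative, i.e. LHS ≥ RHS throughout, so the relation holds for every integer in [-1000, 1000].

(B) x = 0: LHS = -0 - 2 = -2; -2 > 0 — FAILS

Only (B) has a counterexample.

Answer: B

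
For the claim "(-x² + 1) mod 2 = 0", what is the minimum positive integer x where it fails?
Testing positive integers:
x = 1: LHS = (-1² + 1) mod 2 = 0 mod 2 = 0; 0 = 0 — holds
x = 2: LHS = (-2² + 1) mod 2 = (-3) mod 2 = 1; 1 = 0 — FAILS  ← smallest positive counterexample

Answer: x = 2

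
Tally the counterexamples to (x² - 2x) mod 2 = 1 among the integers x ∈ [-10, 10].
Counterexamples in [-10, 10]: {-10, -8, -6, -4, -2, 0, 2, 4, 6, 8, 10}.

Counting them gives 11 values.

Answer: 11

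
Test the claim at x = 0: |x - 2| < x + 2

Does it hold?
x = 0: LHS = |0 - 2| = |-2| = 2, RHS = 0 + 2 = 2; 2 < 2 — FAILS

The relation fails at x = 0, so x = 0 is a counterexample.

Answer: No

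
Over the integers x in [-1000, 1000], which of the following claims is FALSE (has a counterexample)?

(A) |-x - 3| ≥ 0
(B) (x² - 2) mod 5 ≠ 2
(A) An absolute value is never negative, so the left side is ≥ 0 for every x, while the right side is 0. Tightest case in [-1000, 1000] is x = -3:
x = -3: LHS = |-(-3) - 3| = |0| = 0; 0 ≥ 0 — holds
Hence LHS − RHS is never negative, i.e. LHS ≥ RHS throughout, so the relation holds for every integer in [-1000, 1000].

(B) x = 2: LHS = (2² - 2) mod 5 = 2 mod 5 = 2; 2 ≠ 2 — FAILS

Only (B) has a counterexample.

Answer: B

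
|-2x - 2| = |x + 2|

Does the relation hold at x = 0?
x = 0: LHS = |-2·0 - 2| = |-2| = 2, RHS = |0 + 2| = |2| = 2; 2 = 2 — holds

The relation is satisfied at x = 0.

Answer: Yes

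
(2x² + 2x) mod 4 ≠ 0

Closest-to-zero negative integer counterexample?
Testing negative integers from -1 downward:
x = -1: LHS = (2·(-1)² + 2·(-1)) mod 4 = 0 mod 4 = 0; 0 ≠ 0 — FAILS  ← closest negative counterexample to 0

Answer: x = -1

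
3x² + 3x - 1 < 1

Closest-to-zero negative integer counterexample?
Testing negative integers from -1 downward:
x = -1: LHS = 3·(-1)² + 3·(-1) - 1 = -1; -1 < 1 — holds
x = -2: LHS = 3·(-2)² + 3·(-2) - 1 = 5; 5 < 1 — FAILS  ← closest negative counterexample to 0

Answer: x = -2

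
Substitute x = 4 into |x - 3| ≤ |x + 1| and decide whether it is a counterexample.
Substitute x = 4 into the relation:
x = 4: LHS = |4 - 3| = |1| = 1, RHS = |4 + 1| = |5| = 5; 1 ≤ 5 — holds

The claim holds here, so x = 4 is not a counterexample. (A counterexample exists elsewhere, e.g. x = 0.)

Answer: No, x = 4 is not a counterexample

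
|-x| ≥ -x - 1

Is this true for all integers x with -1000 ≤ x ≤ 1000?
Over all integers in [-1000, 1000], LHS − RHS is smallest at x = 0, where it equals 1:
x = 0: LHS = |-0| = |0| = 0, RHS = -0 - 1 = -1; 0 ≥ -1 — holds
At the ends of the range:
x = -1000: LHS = |-(-1000)| = |1000| = 1000, RHS = -(-1000) - 1 = 999; 1000 ≥ 999 — holds
x = 1000: LHS = |-1000| = 1000, RHS = -1000 - 1 = -1001; 1000 ≥ -1001 — holds
Hence LHS − RHS is never negative, i.e. LHS ≥ RHS throughout, so the relation holds for every integer in [-1000, 1000].

No counterexample exists.

Answer: True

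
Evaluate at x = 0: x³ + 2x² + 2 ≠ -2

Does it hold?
x = 0: LHS = 0³ + 2·0² + 2 = 2; 2 ≠ -2 — holds

The relation is satisfied at x = 0.

Answer: Yes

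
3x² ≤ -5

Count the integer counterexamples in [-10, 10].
Counterexamples in [-10, 10]: {-10, -9, -8, -7, -6, -5, -4, -3, -2, -1, 0, 1, 2, 3, 4, 5, 6, 7, 8, 9, 10}.

Counting them gives 21 values.

Answer: 21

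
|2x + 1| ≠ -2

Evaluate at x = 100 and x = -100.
x = 100: LHS = |2·100 + 1| = |201| = 201; 201 ≠ -2 — holds
x = -100: LHS = |2·(-100) + 1| = |-199| = 199; 199 ≠ -2 — holds

Answer: Yes, holds for both x = 100 and x = -100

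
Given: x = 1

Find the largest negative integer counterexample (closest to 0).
Testing negative integers from -1 downward:
x = -1: -1 = 1 — FAILS  ← closest negative counterexample to 0

Answer: x = -1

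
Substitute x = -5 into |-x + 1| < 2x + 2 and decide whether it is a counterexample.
Substitute x = -5 into the relation:
x = -5: LHS = |-(-5) + 1| = |6| = 6, RHS = 2·(-5) + 2 = -8; 6 < -8 — FAILS

Since the claim fails at x = -5, this value is a counterexample.

Answer: Yes, x = -5 is a counterexample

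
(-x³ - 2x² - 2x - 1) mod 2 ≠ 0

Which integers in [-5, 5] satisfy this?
Holds for: {-4, -2, 0, 2, 4}
Fails for: {-5, -3, -1, 1, 3, 5}

Answer: {-4, -2, 0, 2, 4}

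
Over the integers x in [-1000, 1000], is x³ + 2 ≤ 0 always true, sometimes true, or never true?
Holds at x = -2: LHS = (-2)³ + 2 = -6; -6 ≤ 0 — holds
Fails at x = 0: LHS = 0³ + 2 = 2; 2 ≤ 0 — FAILS
It is satisfied by some integers in the range but not all.

Answer: Sometimes true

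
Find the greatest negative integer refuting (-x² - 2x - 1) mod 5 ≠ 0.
Testing negative integers from -1 downward:
x = -1: LHS = (-(-1)² - 2·(-1) - 1) mod 5 = 0 mod 5 = 0; 0 ≠ 0 — FAILS  ← closest negative counterexample to 0

Answer: x = -1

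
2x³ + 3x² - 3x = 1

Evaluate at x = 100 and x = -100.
x = 100: LHS = 2·100³ + 3·100² - 3·100 = 2029700; 2029700 = 1 — FAILS
x = -100: LHS = 2·(-100)³ + 3·(-100)² - 3·(-100) = -1969700; -1969700 = 1 — FAILS

Answer: No, fails for both x = 100 and x = -100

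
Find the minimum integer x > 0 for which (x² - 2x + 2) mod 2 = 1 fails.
Testing positive integers:
x = 1: LHS = (1² - 2·1 + 2) mod 2 = 1 mod 2 = 1; 1 = 1 — holds
x = 2: LHS = (2² - 2·2 + 2) mod 2 = 2 mod 2 = 0; 0 = 1 — FAILS  ← smallest positive counterexample

Answer: x = 2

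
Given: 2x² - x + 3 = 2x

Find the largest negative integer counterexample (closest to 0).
Testing negative integers from -1 downward:
x = -1: LHS = 2·(-1)² - (-1) + 3 = 6, RHS = 2·(-1) = -2; 6 = -2 — FAILS  ← closest negative counterexample to 0

Answer: x = -1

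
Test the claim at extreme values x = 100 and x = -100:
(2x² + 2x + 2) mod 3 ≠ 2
x = 100: LHS = (2·100² + 2·100 + 2) mod 3 = 20202 mod 3 = 0; 0 ≠ 2 — holds
x = -100: LHS = (2·(-100)² + 2·(-100) + 2) mod 3 = 19802 mod 3 = 2; 2 ≠ 2 — FAILS

Answer: Partially: holds for x = 100, fails for x = -100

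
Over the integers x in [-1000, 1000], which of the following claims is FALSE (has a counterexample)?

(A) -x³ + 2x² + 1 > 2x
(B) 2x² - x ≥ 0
(A) x = 1: LHS = -1³ + 2·1² + 1 = 2, RHS = 2·1 = 2; 2 > 2 — FAILS

(B) Over all integers in [-1000, 1000], LHS − RHS is smallest at x = 0, where it equals 0:
x = 0: LHS = 2·0² - 0 = 0; 0 ≥ 0 — holds
At the ends of the range:
x = -1000: LHS = 2·(-1000)² - (-1000) = 2001000; 2001000 ≥ 0 — holds
x = 1000: LHS = 2·1000² - 1000 = 1999000; 1999000 ≥ 0 — holds
Hence LHS − RHS is never negative, i.e. LHS ≥ RHS throughout, so the relation holds for every integer in [-1000, 1000].

Only (A) has a counterexample.

Answer: A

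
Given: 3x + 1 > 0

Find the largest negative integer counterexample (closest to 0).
Testing negative integers from -1 downward:
x = -1: LHS = 3·(-1) + 1 = -2; -2 > 0 — FAILS  ← closest negative counterexample to 0

Answer: x = -1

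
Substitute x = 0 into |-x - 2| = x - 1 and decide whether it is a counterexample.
Substitute x = 0 into the relation:
x = 0: LHS = |-0 - 2| = |-2| = 2, RHS = 0 - 1 = -1; 2 = -1 — FAILS

Since the claim fails at x = 0, this value is a counterexample.

Answer: Yes, x = 0 is a counterexample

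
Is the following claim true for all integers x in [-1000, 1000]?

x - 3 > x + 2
The claim fails at x = 0:
x = 0: LHS = 0 - 3 = -3, RHS = 0 + 2 = 2; -3 > 2 — FAILS

Because a single integer refutes it, the statement is false.

Answer: False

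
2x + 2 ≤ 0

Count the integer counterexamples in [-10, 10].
Counterexamples in [-10, 10]: {0, 1, 2, 3, 4, 5, 6, 7, 8, 9, 10}.

Counting them gives 11 values.

Answer: 11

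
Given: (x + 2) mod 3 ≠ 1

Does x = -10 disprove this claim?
Substitute x = -10 into the relation:
x = -10: LHS = ((-10) + 2) mod 3 = (-8) mod 3 = 1; 1 ≠ 1 — FAILS

Since the claim fails at x = -10, this value is a counterexample.

Answer: Yes, x = -10 is a counterexample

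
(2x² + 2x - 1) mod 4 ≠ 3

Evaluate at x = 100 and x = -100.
x = 100: LHS = (2·100² + 2·100 - 1) mod 4 = 20199 mod 4 = 3; 3 ≠ 3 — FAILS
x = -100: LHS = (2·(-100)² + 2·(-100) - 1) mod 4 = 19799 mod 4 = 3; 3 ≠ 3 — FAILS

Answer: No, fails for both x = 100 and x = -100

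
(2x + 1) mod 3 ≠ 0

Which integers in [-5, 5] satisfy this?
Holds for: {-4, -3, -1, 0, 2, 3, 5}
Fails for: {-5, -2, 1, 4}

Answer: {-4, -3, -1, 0, 2, 3, 5}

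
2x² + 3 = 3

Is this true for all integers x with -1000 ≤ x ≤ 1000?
The claim fails at x = 1:
x = 1: LHS = 2·1² + 3 = 5; 5 = 3 — FAILS

Because a single integer refutes it, the statement is false.

Answer: False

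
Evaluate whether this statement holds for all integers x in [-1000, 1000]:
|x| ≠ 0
The claim fails at x = 0:
x = 0: LHS = |0| = 0; 0 ≠ 0 — FAILS

Because a single integer refutes it, the statement is false.

Answer: False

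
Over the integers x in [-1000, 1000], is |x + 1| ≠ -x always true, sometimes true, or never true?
Track d = LHS − RHS over the integers in [-1000, 1000]. Equality would need d = 0, but d changes sign only between consecutive integers, jumping over 0:
x = -1: LHS = |(-1) + 1| = |0| = 0, RHS = -(-1) = 1; 0 ≠ 1 — holds  (d = -1)
x = 0: LHS = |0 + 1| = |1| = 1, RHS = -0 = 0; 1 ≠ 0 — holds  (d = 1)
Away from these crossings d keeps a constant sign, and checking every integer in [-1000, 1000] confirms d ≠ 0 throughout. Hence the two sides are never equal, so the relation holds for every integer in [-1000, 1000].

No counterexample exists.

Answer: Always true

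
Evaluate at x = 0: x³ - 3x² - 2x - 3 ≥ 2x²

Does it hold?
x = 0: LHS = 0³ - 3·0² - 2·0 - 3 = -3, RHS = 2·0² = 0; -3 ≥ 0 — FAILS

The relation fails at x = 0, so x = 0 is a counterexample.

Answer: No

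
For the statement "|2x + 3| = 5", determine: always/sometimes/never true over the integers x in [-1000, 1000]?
Holds at x = 1: LHS = |2·1 + 3| = |5| = 5; 5 = 5 — holds
Fails at x = 0: LHS = |2·0 + 3| = |3| = 3; 3 = 5 — FAILS
It is satisfied by some integers in the range but not all.

Answer: Sometimes true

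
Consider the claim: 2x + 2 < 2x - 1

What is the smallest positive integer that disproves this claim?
Testing positive integers:
x = 1: LHS = 2·1 + 2 = 4, RHS = 2·1 - 1 = 1; 4 < 1 — FAILS  ← smallest positive counterexample

Answer: x = 1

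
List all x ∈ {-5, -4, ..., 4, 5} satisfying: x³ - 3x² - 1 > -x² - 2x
Holds for: {2, 3, 4, 5}
Fails for: {-5, -4, -3, -2, -1, 0, 1}

Answer: {2, 3, 4, 5}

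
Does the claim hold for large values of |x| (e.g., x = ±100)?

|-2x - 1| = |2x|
x = 100: LHS = |-2·100 - 1| = |-201| = 201, RHS = |2·100| = |200| = 200; 201 = 200 — FAILS
x = -100: LHS = |-2·(-100) - 1| = |199| = 199, RHS = |2·(-100)| = |-200| = 200; 199 = 200 — FAILS

Answer: No, fails for both x = 100 and x = -100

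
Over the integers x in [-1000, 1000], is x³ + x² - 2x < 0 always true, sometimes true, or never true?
Holds at x = -3: LHS = (-3)³ + (-3)² - 2·(-3) = -12; -12 < 0 — holds
Fails at x = 0: LHS = 0³ + 0² - 2·0 = 0; 0 < 0 — FAILS
It is satisfied by some integers in the range but not all.

Answer: Sometimes true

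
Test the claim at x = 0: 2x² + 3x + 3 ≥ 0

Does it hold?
x = 0: LHS = 2·0² + 3·0 + 3 = 3; 3 ≥ 0 — holds

The relation is satisfied at x = 0.

Answer: Yes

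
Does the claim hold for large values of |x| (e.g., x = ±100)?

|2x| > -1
x = 100: LHS = |2·100| = |200| = 200; 200 > -1 — holds
x = -100: LHS = |2·(-100)| = |-200| = 200; 200 > -1 — holds

Answer: Yes, holds for both x = 100 and x = -100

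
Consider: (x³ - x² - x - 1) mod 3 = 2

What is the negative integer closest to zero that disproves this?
Testing negative integers from -1 downward:
x = -1: LHS = ((-1)³ - (-1)² - (-1) - 1) mod 3 = (-2) mod 3 = 1; 1 = 2 — FAILS  ← closest negative counterexample to 0

Answer: x = -1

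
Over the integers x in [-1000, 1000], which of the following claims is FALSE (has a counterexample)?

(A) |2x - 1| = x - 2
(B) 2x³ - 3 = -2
(A) x = 0: LHS = |2·0 - 1| = |-1| = 1, RHS = 0 - 2 = -2; 1 = -2 — FAILS
(B) x = 0: LHS = 2·0³ - 3 = -3; -3 = -2 — FAILS

Answer: Both A and B are false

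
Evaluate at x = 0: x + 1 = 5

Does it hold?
x = 0: LHS = 0 + 1 = 1; 1 = 5 — FAILS

The relation fails at x = 0, so x = 0 is a counterexample.

Answer: No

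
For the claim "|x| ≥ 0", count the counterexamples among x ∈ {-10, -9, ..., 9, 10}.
An absolute value is never negative, so the left side is ≥ 0 for every x, while the right side is 0. Tightest case in [-10, 10] is x = 0:
x = 0: LHS = |0| = 0; 0 ≥ 0 — holds
Hence LHS − RHS is never negative, i.e. LHS ≥ RHS throughout, so the relation holds for every integer in [-10, 10].

No counterexample appears in that range.

Answer: 0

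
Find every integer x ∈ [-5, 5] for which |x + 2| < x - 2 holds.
Over all integers in [-5, 5], LHS − RHS is smallest at x = 0, where it equals 4:
x = 0: LHS = |0 + 2| = |2| = 2, RHS = 0 - 2 = -2; 2 < -2 — FAILS
At the ends of the range:
x = -5: LHS = |(-5) + 2| = |-3| = 3, RHS = (-5) - 2 = -7; 3 < -7 — FAILS
x = 5: LHS = |5 + 2| = |7| = 7, RHS = 5 - 2 = 3; 7 < 3 — FAILS
Hence LHS − RHS is never negative, i.e. LHS ≥ RHS throughout, so the claimed relation (<) fails for every integer in [-5, 5].

Answer: None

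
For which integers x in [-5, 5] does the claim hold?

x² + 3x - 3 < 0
Holds for: {-3, -2, -1, 0}
Fails for: {-5, -4, 1, 2, 3, 4, 5}

Answer: {-3, -2, -1, 0}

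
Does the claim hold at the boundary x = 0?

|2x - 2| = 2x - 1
x = 0: LHS = |2·0 - 2| = |-2| = 2, RHS = 2·0 - 1 = -1; 2 = -1 — FAILS

The relation fails at x = 0, so x = 0 is a counterexample.

Answer: No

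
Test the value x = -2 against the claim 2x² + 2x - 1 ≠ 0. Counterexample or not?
Substitute x = -2 into the relation:
x = -2: LHS = 2·(-2)² + 2·(-2) - 1 = 3; 3 ≠ 0 — holds

The relation holds at x = -2, so it is not a counterexample.

Answer: No, x = -2 is not a counterexample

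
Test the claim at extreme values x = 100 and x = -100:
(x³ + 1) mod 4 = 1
x = 100: LHS = (100³ + 1) mod 4 = 1000001 mod 4 = 1; 1 = 1 — holds
x = -100: LHS = ((-100)³ + 1) mod 4 = (-999999) mod 4 = 1; 1 = 1 — holds

Answer: Yes, holds for both x = 100 and x = -100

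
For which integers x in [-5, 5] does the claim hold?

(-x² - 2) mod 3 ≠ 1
Holds for: {-5, -4, -2, -1, 1, 2, 4, 5}
Fails for: {-3, 0, 3}

Answer: {-5, -4, -2, -1, 1, 2, 4, 5}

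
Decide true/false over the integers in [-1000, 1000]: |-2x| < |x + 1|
The claim fails at x = 1:
x = 1: LHS = |-2·1| = |-2| = 2, RHS = |1 + 1| = |2| = 2; 2 < 2 — FAILS

Because a single integer refutes it, the statement is false.

Answer: False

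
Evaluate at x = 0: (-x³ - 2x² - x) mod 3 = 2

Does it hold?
x = 0: LHS = (-0³ - 2·0² - 0) mod 3 = 0 mod 3 = 0; 0 = 2 — FAILS

The relation fails at x = 0, so x = 0 is a counterexample.

Answer: No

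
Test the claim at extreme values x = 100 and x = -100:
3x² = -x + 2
x = 100: LHS = 3·100² = 30000, RHS = -100 + 2 = -98; 30000 = -98 — FAILS
x = -100: LHS = 3·(-100)² = 30000, RHS = -(-100) + 2 = 102; 30000 = 102 — FAILS

Answer: No, fails for both x = 100 and x = -100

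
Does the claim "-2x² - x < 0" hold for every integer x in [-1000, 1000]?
The claim fails at x = 0:
x = 0: LHS = -2·0² - 0 = 0; 0 < 0 — FAILS

Because a single integer refutes it, the statement is false.

Answer: False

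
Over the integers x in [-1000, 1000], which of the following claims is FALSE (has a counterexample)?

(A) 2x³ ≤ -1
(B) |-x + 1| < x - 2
(A) x = 0: LHS = 2·0³ = 0; 0 ≤ -1 — FAILS
(B) x = 0: LHS = |-0 + 1| = |1| = 1, RHS = 0 - 2 = -2; 1 < -2 — FAILS

Answer: Both A and B are false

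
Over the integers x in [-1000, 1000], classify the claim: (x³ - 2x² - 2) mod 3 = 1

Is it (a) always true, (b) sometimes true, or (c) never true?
Holds at x = 0: LHS = (0³ - 2·0² - 2) mod 3 = (-2) mod 3 = 1; 1 = 1 — holds
Fails at x = 1: LHS = (1³ - 2·1² - 2) mod 3 = (-3) mod 3 = 0; 0 = 1 — FAILS
It is satisfied by some integers in the range but not all.

Answer: Sometimes true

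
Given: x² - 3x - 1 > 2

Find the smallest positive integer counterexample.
Testing positive integers:
x = 1: LHS = 1² - 3·1 - 1 = -3; -3 > 2 — FAILS  ← smallest positive counterexample

Answer: x = 1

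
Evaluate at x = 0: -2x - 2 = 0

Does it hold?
x = 0: LHS = -2·0 - 2 = -2; -2 = 0 — FAILS

The relation fails at x = 0, so x = 0 is a counterexample.

Answer: No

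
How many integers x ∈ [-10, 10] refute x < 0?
Counterexamples in [-10, 10]: {0, 1, 2, 3, 4, 5, 6, 7, 8, 9, 10}.

Counting them gives 11 values.

Answer: 11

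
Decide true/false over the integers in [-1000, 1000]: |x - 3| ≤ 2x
The claim fails at x = 0:
x = 0: LHS = |0 - 3| = |-3| = 3, RHS = 2·0 = 0; 3 ≤ 0 — FAILS

Because a single integer refutes it, the statement is false.

Answer: False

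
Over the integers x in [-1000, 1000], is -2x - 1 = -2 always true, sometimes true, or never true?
Track d = LHS − RHS over the integers in [-1000, 1000]. Equality would need d = 0, but d changes sign only between consecutive integers, jumping over 0:
x = 0: LHS = -2·0 - 1 = -1; -1 = -2 — FAILS  (d = 1)
x = 1: LHS = -2·1 - 1 = -3; -3 = -2 — FAILS  (d = -1)
Away from these crossings d keeps a constant sign, and checking every integer in [-1000, 1000] confirms d ≠ 0 throughout. Hence the two sides are never equal, so the claimed relation (=) fails for every integer in [-1000, 1000].

No integer in the range satisfies it.

Answer: Never true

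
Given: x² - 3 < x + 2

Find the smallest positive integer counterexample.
Testing positive integers:
x = 1: LHS = 1² - 3 = -2, RHS = 1 + 2 = 3; -2 < 3 — holds
x = 2: LHS = 2² - 3 = 1, RHS = 2 + 2 = 4; 1 < 4 — holds
x = 3: LHS = 3² - 3 = 6, RHS = 3 + 2 = 5; 6 < 5 — FAILS  ← smallest positive counterexample

Answer: x = 3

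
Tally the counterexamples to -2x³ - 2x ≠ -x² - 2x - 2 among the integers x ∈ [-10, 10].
Track d = LHS − RHS over the integers in [-10, 10]. Equality would need d = 0, but d changes sign only between consecutive integers, jumping over 0:
x = 1: LHS = -2·1³ - 2·1 = -4, RHS = -1² - 2·1 - 2 = -5; -4 ≠ -5 — holds  (d = 1)
x = 2: LHS = -2·2³ - 2·2 = -20, RHS = -2² - 2·2 - 2 = -10; -20 ≠ -10 — holds  (d = -10)
Away from these crossings d keeps a constant sign, and checking every integer in [-10, 10] confirms d ≠ 0 throughout. Hence the two sides are never equal, so the relation holds for every integer in [-10, 10].

No counterexample appears in that range.

Answer: 0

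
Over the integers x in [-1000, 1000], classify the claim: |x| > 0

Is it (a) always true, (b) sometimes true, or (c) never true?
Holds at x = 1: LHS = |1| = 1; 1 > 0 — holds
Fails at x = 0: LHS = |0| = 0; 0 > 0 — FAILS
It is satisfied by some integers in the range but not all.

Answer: Sometimes true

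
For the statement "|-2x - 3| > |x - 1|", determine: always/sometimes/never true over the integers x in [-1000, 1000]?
Holds at x = 0: LHS = |-2·0 - 3| = |-3| = 3, RHS = |0 - 1| = |-1| = 1; 3 > 1 — holds
Fails at x = -1: LHS = |-2·(-1) - 3| = |-1| = 1, RHS = |(-1) - 1| = |-2| = 2; 1 > 2 — FAILS
It is satisfied by some integers in the range but not all.

Answer: Sometimes true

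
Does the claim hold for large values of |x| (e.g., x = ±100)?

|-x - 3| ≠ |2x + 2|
x = 100: LHS = |-100 - 3| = |-103| = 103, RHS = |2·100 + 2| = |202| = 202; 103 ≠ 202 — holds
x = -100: LHS = |-(-100) - 3| = |97| = 97, RHS = |2·(-100) + 2| = |-198| = 198; 97 ≠ 198 — holds

Answer: Yes, holds for both x = 100 and x = -100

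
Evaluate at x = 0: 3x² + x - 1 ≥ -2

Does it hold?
x = 0: LHS = 3·0² + 0 - 1 = -1; -1 ≥ -2 — holds

The relation is satisfied at x = 0.

Answer: Yes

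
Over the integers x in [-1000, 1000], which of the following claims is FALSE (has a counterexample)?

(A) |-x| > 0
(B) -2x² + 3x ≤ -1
(A) x = 0: LHS = |-0| = |0| = 0; 0 > 0 — FAILS
(B) x = 0: LHS = -2·0² + 3·0 = 0; 0 ≤ -1 — FAILS

Answer: Both A and B are false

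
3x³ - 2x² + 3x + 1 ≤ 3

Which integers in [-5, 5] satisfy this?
Holds for: {-5, -4, -3, -2, -1, 0}
Fails for: {1, 2, 3, 4, 5}

Answer: {-5, -4, -3, -2, -1, 0}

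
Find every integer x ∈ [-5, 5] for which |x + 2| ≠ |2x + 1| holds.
Holds for: {-5, -4, -3, -2, 0, 2, 3, 4, 5}
Fails for: {-1, 1}

Answer: {-5, -4, -3, -2, 0, 2, 3, 4, 5}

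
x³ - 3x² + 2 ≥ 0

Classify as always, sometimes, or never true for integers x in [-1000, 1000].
Holds at x = 0: LHS = 0³ - 3·0² + 2 = 2; 2 ≥ 0 — holds
Fails at x = -1: LHS = (-1)³ - 3·(-1)² + 2 = -2; -2 ≥ 0 — FAILS
It is satisfied by some integers in the range but not all.

Answer: Sometimes true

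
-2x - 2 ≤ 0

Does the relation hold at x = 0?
x = 0: LHS = -2·0 - 2 = -2; -2 ≤ 0 — holds

The relation is satisfied at x = 0.

Answer: Yes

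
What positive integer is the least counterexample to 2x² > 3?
Testing positive integers:
x = 1: LHS = 2·1² = 2; 2 > 3 — FAILS  ← smallest positive counterexample

Answer: x = 1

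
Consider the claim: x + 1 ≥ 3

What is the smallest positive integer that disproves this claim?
Testing positive integers:
x = 1: LHS = 1 + 1 = 2; 2 ≥ 3 — FAILS  ← smallest positive counterexample

Answer: x = 1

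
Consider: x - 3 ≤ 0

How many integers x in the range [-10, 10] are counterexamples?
Counterexamples in [-10, 10]: {4, 5, 6, 7, 8, 9, 10}.

Counting them gives 7 values.

Answer: 7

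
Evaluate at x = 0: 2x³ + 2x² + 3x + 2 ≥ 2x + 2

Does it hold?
x = 0: LHS = 2·0³ + 2·0² + 3·0 + 2 = 2, RHS = 2·0 + 2 = 2; 2 ≥ 2 — holds

The relation is satisfied at x = 0.

Answer: Yes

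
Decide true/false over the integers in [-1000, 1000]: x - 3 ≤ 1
The claim fails at x = 5:
x = 5: LHS = 5 - 3 = 2; 2 ≤ 1 — FAILS

Because a single integer refutes it, the statement is false.

Answer: False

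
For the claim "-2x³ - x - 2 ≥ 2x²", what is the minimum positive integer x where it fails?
Testing positive integers:
x = 1: LHS = -2·1³ - 1 - 2 = -5, RHS = 2·1² = 2; -5 ≥ 2 — FAILS  ← smallest positive counterexample

Answer: x = 1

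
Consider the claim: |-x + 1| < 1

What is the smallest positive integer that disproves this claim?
Testing positive integers:
x = 1: LHS = |-1 + 1| = |0| = 0; 0 < 1 — holds
x = 2: LHS = |-2 + 1| = |-1| = 1; 1 < 1 — FAILS  ← smallest positive counterexample

Answer: x = 2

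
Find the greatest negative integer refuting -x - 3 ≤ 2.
Testing negative integers from -1 downward:
x = -1: LHS = -(-1) - 3 = -2; -2 ≤ 2 — holds
x = -2: LHS = -(-2) - 3 = -1; -1 ≤ 2 — holds
x = -3: LHS = -(-3) - 3 = 0; 0 ≤ 2 — holds
x = -4: LHS = -(-4) - 3 = 1; 1 ≤ 2 — holds
x = -5: LHS = -(-5) - 3 = 2; 2 ≤ 2 — holds
x = -6: LHS = -(-6) - 3 = 3; 3 ≤ 2 — FAILS  ← closest negative counterexample to 0

Answer: x = -6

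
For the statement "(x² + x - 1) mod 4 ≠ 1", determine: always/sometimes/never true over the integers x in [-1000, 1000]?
Holds at x = 0: LHS = (0² + 0 - 1) mod 4 = (-1) mod 4 = 3; 3 ≠ 1 — holds
Fails at x = 1: LHS = (1² + 1 - 1) mod 4 = 1 mod 4 = 1; 1 ≠ 1 — FAILS
It is satisfied by some integers in the range but not all.

Answer: Sometimes true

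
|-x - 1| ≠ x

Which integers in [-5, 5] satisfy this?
Over all integers in [-5, 5], LHS − RHS is always positive; it is smallest at x = 0, where it equals 1:
x = 0: LHS = |-0 - 1| = |-1| = 1; 1 ≠ 0 — holds
At the ends of the range:
x = -5: LHS = |-(-5) - 1| = |4| = 4; 4 ≠ -5 — holds
x = 5: LHS = |-5 - 1| = |-6| = 6; 6 ≠ 5 — holds
Hence LHS − RHS is never 0, i.e. the two sides are never equal, so the relation holds for every integer in [-5, 5].

Answer: All integers in [-5, 5]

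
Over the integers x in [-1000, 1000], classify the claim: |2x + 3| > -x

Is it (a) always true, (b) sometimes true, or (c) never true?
Holds at x = 0: LHS = |2·0 + 3| = |3| = 3, RHS = -0 = 0; 3 > 0 — holds
Fails at x = -1: LHS = |2·(-1) + 3| = |1| = 1, RHS = -(-1) = 1; 1 > 1 — FAILS
It is satisfied by some integers in the range but not all.

Answer: Sometimes true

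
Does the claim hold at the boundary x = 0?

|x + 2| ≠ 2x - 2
x = 0: LHS = |0 + 2| = |2| = 2, RHS = 2·0 - 2 = -2; 2 ≠ -2 — holds

The relation is satisfied at x = 0.

Answer: Yes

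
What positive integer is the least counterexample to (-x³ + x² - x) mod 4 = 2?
Testing positive integers:
x = 1: LHS = (-1³ + 1² - 1) mod 4 = (-1) mod 4 = 3; 3 = 2 — FAILS  ← smallest positive counterexample

Answer: x = 1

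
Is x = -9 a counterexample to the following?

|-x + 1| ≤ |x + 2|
Substitute x = -9 into the relation:
x = -9: LHS = |-(-9) + 1| = |10| = 10, RHS = |(-9) + 2| = |-7| = 7; 10 ≤ 7 — FAILS

Since the claim fails at x = -9, this value is a counterexample.

Answer: Yes, x = -9 is a counterexample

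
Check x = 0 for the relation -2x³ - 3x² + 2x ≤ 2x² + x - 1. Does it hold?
x = 0: LHS = -2·0³ - 3·0² + 2·0 = 0, RHS = 2·0² + 0 - 1 = -1; 0 ≤ -1 — FAILS

The relation fails at x = 0, so x = 0 is a counterexample.

Answer: No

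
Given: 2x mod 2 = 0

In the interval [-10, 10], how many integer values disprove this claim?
For a polynomial with integer coefficients, its value mod 2 depends only on x mod 2, so it suffices to check one representative of each residue class, x = 0, 1:
x = 0: LHS = (2·0) mod 2 = 0 mod 2 = 0; 0 = 0 — holds
x = 1: LHS = (2·1) mod 2 = 2 mod 2 = 0; 0 = 0 — holds
The relation holds in every residue class, so the relation holds for every integer in [-10, 10].

No counterexample appears in that range.

Answer: 0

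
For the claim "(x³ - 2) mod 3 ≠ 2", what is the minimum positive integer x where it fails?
Testing positive integers:
x = 1: LHS = (1³ - 2) mod 3 = (-1) mod 3 = 2; 2 ≠ 2 — FAILS  ← smallest positive counterexample

Answer: x = 1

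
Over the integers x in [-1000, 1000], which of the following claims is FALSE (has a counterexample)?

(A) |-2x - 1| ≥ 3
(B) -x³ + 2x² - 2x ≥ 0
(A) x = 0: LHS = |-2·0 - 1| = |-1| = 1; 1 ≥ 3 — FAILS
(B) x = 1: LHS = -1³ + 2·1² - 2·1 = -1; -1 ≥ 0 — FAILS

Answer: Both A and B are false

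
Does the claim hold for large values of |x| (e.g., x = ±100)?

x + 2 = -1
x = 100: LHS = 100 + 2 = 102; 102 = -1 — FAILS
x = -100: LHS = (-100) + 2 = -98; -98 = -1 — FAILS

Answer: No, fails for both x = 100 and x = -100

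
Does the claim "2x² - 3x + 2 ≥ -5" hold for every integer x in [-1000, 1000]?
Over all integers in [-1000, 1000], LHS − RHS is smallest at x = 1, where it equals 6:
x = 1: LHS = 2·1² - 3·1 + 2 = 1; 1 ≥ -5 — holds
At the ends of the range:
x = -1000: LHS = 2·(-1000)² - 3·(-1000) + 2 = 2003002; 2003002 ≥ -5 — holds
x = 1000: LHS = 2·1000² - 3·1000 + 2 = 1997002; 1997002 ≥ -5 — holds
Hence LHS − RHS is never negative, i.e. LHS ≥ RHS throughout, so the relation holds for every integer in [-1000, 1000].

No counterexample exists.

Answer: True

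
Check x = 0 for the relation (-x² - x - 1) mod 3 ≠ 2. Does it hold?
x = 0: LHS = (-0² - 0 - 1) mod 3 = (-1) mod 3 = 2; 2 ≠ 2 — FAILS

The relation fails at x = 0, so x = 0 is a counterexample.

Answer: No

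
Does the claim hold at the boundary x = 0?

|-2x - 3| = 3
x = 0: LHS = |-2·0 - 3| = |-3| = 3; 3 = 3 — holds

The relation is satisfied at x = 0.

Answer: Yes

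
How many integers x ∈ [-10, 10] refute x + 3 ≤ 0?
Counterexamples in [-10, 10]: {-2, -1, 0, 1, 2, 3, 4, 5, 6, 7, 8, 9, 10}.

Counting them gives 13 values.

Answer: 13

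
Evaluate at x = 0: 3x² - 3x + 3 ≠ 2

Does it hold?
x = 0: LHS = 3·0² - 3·0 + 3 = 3; 3 ≠ 2 — holds

The relation is satisfied at x = 0.

Answer: Yes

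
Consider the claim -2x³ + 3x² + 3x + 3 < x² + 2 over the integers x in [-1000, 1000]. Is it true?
The claim fails at x = 0:
x = 0: LHS = -2·0³ + 3·0² + 3·0 + 3 = 3, RHS = 0² + 2 = 2; 3 < 2 — FAILS

Because a single integer refutes it, the statement is false.

Answer: False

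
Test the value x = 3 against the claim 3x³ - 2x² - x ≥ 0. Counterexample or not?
Substitute x = 3 into the relation:
x = 3: LHS = 3·3³ - 2·3² - 3 = 60; 60 ≥ 0 — holds

The claim holds here, so x = 3 is not a counterexample. (A counterexample exists elsewhere, e.g. x = -1.)

Answer: No, x = 3 is not a counterexample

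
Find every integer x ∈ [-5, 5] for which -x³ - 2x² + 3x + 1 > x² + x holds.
Holds for: {-5, -4, 0}
Fails for: {-3, -2, -1, 1, 2, 3, 4, 5}

Answer: {-5, -4, 0}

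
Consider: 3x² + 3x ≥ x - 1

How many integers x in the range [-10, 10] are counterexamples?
Over all integers in [-10, 10], LHS − RHS is smallest at x = 0, where it equals 1:
x = 0: LHS = 3·0² + 3·0 = 0, RHS = 0 - 1 = -1; 0 ≥ -1 — holds
At the ends of the range:
x = -10: LHS = 3·(-10)² + 3·(-10) = 270, RHS = (-10) - 1 = -11; 270 ≥ -11 — holds
x = 10: LHS = 3·10² + 3·10 = 330, RHS = 10 - 1 = 9; 330 ≥ 9 — holds
Hence LHS − RHS is never negative, i.e. LHS ≥ RHS throughout, so the relation holds for every integer in [-10, 10].

No counterexample appears in that range.

Answer: 0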